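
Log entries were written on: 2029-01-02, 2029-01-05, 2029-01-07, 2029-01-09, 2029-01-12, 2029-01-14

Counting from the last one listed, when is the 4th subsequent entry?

2029-01-23

The gap pattern 3, 2, 2, 3, 2 repeats every 3 events.
These are the Tuesdays, Fridays and Sundays of each week.
Next Tuesday: 2029-01-16.
The following Friday is 2029-01-19.
Next Sunday: 2029-01-21.
The following Tuesday is 2029-01-23.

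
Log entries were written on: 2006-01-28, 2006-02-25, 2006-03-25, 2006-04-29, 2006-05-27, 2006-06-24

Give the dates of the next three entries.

All Saturdays; the gaps (28, 28, 35, 28, 28) vary with month length.
This is the last Saturday of each month.
Last Saturday of July 2006: 2006-07-29.
Last Saturday of August 2006: 2006-08-26.
Last Saturday of September 2006: 2006-09-30.

2006-07-29, 2006-08-26, 2006-09-30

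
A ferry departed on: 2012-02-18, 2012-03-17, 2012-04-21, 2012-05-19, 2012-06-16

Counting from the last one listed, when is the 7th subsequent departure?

2013-01-19

These are Saturdays at 28- or 35-day spacing (28, 35, 28, 28).
The pattern: 3rd Saturday of the month.
3rd Saturday of July 2012: 2012-07-21.
3rd Saturday of August 2012: 2012-08-18.
3rd Saturday of September 2012: 2012-09-15.
3rd Saturday of October 2012: 2012-10-20.
3rd Saturday of November 2012: 2012-11-17.
December 2012 — 3rd Saturday is 2012-12-15.
3rd Saturday of January 2013: 2013-01-19.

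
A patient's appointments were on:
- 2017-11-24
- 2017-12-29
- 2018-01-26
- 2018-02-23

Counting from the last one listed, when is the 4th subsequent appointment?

Every date is a Friday; gaps 35, 28, 28 days.
Each is the last Friday of its month (at least one falls on the 29th or later, ruling out '4th Friday').
Last Friday of March 2018: 2018-03-30.
April 2018 ends with Friday 2018-04-27.
Last Friday of May 2018: 2018-05-25.
Last Friday of June 2018: 2018-06-29.

2018-06-29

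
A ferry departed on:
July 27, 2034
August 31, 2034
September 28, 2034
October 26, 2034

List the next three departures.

November 30, 2034; December 28, 2034; January 25, 2035

Every date is a Thursday; gaps 35, 28, 28 days.
Each is the last Thursday of its month (at least one falls on the 29th or later, ruling out '4th Thursday').
Last Thursday of November 2034: November 30, 2034.
Last Thursday of December 2034: December 28, 2034.
January 2035 ends with Thursday January 25, 2035.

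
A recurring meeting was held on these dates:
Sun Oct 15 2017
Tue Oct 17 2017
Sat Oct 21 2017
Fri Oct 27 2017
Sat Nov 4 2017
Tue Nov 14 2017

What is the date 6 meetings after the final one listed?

Sat Feb 24 2018

Gaps: 2, 4, 6, 8, 10 days — each gap is 2 larger than the previous one.
Next gap: 12 days. Tue Nov 14 2017 + 12 days = Sun Nov 26 2017.
Next gap: 14 days. Sun Nov 26 2017 + 14 days = Sun Dec 10 2017.
Next gap: 16 days. Sun Dec 10 2017 + 16 days = Tue Dec 26 2017.
Next gap: 18 days. Tue Dec 26 2017 + 18 days = Sat Jan 13 2018.
Next gap: 20 days. Sat Jan 13 2018 + 20 days = Fri Feb 2 2018.
Next gap: 22 days. Fri Feb 2 2018 + 22 days = Sat Feb 24 2018.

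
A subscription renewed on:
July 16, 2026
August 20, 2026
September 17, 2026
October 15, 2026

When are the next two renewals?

November 19, 2026; December 17, 2026

Gaps: 35, 28, 28 days — a mix of 28 and 35. Every date is a Thursday.
Each is the 3rd Thursday of its month.
3rd Thursday of November 2026: November 19, 2026.
December 2026 — 3rd Thursday is December 17, 2026.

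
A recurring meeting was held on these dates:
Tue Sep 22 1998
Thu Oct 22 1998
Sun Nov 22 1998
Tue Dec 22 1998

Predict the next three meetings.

The day-of-month is always 22 (30, 31, 30 days between events).
So this recurs on the 22nd of each month.
January 1999: Fri Jan 22 1999.
February 1999: Mon Feb 22 1999.
March 1999: Mon Mar 22 1999.

Fri Jan 22 1999, Mon Feb 22 1999, Mon Mar 22 1999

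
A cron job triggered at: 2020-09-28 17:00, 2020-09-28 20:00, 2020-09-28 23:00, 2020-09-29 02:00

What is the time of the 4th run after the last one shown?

The interval is a steady 3 hours (3, 3, 3).
2020-09-29 02:00 + 3 h = 2020-09-29 05:00.
2020-09-29 05:00 + 3 h = 2020-09-29 08:00.
2020-09-29 08:00 + 3 h = 2020-09-29 11:00.
2020-09-29 11:00 + 3 h = 2020-09-29 14:00.

2020-09-29 14:00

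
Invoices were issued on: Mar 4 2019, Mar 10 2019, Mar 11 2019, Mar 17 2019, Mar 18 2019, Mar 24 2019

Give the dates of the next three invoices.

Mar 25 2019, Mar 31 2019, Apr 1 2019

Gaps: 6, 1, 6, 1, 6 days — not constant, but cyclic with period 2.
The events fall on every Monday and Sunday.
Next Monday: Mar 25 2019.
Next Sunday: Mar 31 2019.
Next Monday: Apr 1 2019.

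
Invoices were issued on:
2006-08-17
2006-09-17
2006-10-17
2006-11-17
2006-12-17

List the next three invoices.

Gaps: 31, 30, 31, 30 days — not constant. Every event is on the 17th of the month.
Pattern: the 17th of each month.
Next: January 2007 → 2007-01-17.
Next: February 2007 → 2007-02-17.
Next: March 2007 → 2007-03-17.

2007-01-17, 2007-02-17, 2007-03-17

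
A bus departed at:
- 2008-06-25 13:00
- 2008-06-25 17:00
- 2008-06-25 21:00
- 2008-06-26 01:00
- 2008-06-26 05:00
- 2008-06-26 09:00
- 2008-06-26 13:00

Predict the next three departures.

The interval is a steady 4 hours (4, 4, 4, 4, 4, 4).
2008-06-26 13:00 + 4 h = 2008-06-26 17:00.
2008-06-26 17:00 + 4 h = 2008-06-26 21:00.
2008-06-26 21:00 + 4 h = 2008-06-27 01:00.

2008-06-26 17:00, 2008-06-26 21:00, 2008-06-27 01:00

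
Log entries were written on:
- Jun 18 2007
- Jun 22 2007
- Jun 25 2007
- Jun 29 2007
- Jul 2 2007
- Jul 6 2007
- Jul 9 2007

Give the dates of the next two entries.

Every event lands on a Monday or Friday (gaps cycle 4, 3, 4, 3, 4, 3).
So the schedule is: every Monday and Friday.
The following Friday is Jul 13 2007.
Next Monday: Jul 16 2007.

Jul 13 2007, Jul 16 2007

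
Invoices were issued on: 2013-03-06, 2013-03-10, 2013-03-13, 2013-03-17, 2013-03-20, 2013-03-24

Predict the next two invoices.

The gap pattern 4, 3, 4, 3, 4 repeats every 2 events.
These are the Wednesdays and Sundays of each week.
Next Wednesday: 2013-03-27.
The following Sunday is 2013-03-31.

2013-03-27, 2013-03-31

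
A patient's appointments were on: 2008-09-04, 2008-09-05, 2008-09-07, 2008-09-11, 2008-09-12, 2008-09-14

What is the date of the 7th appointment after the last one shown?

Gaps: 1, 2, 4, 1, 2 days — not constant, but cyclic with period 3.
The events fall on every Thursday, Friday and Sunday.
Next Thursday: 2008-09-18.
Next Friday: 2008-09-19.
The following Sunday is 2008-09-21.
The following Thursday is 2008-09-25.
Next Friday: 2008-09-26.
The following Sunday is 2008-09-28.
The following Thursday is 2008-10-02.

2008-10-02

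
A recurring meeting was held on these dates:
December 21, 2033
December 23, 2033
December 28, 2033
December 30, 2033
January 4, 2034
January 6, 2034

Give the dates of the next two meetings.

Every event lands on a Wednesday or Friday (gaps cycle 2, 5, 2, 5, 2).
So the schedule is: every Wednesday and Friday.
Next Wednesday: January 11, 2034.
Next Friday: January 13, 2034.

January 11, 2034; January 13, 2034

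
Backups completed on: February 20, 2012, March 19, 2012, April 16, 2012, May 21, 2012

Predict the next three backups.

All dates are Mondays, 28, 28, 35 days apart.
Specifically, the 3rd Monday of each month.
3rd Monday of June 2012: June 18, 2012.
3rd Monday of July 2012: July 16, 2012.
3rd Monday of August 2012: August 20, 2012.

June 18, 2012; July 16, 2012; August 20, 2012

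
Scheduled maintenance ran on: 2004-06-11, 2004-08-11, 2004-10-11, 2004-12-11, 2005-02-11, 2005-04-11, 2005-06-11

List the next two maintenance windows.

2005-08-11, 2005-10-11

Gaps: 61, 61, 61, 62, 59, 61 days — not constant. Every event is on the 11th of the month.
Pattern: the 11th of every 2 months.
August 2005: 2005-08-11.
Next: October 2005 → 2005-10-11.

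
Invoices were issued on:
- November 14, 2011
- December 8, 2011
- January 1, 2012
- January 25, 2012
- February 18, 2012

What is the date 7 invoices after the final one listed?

August 4, 2012

Every event comes 24 days after the last (24, 24, 24, 24).
February 18, 2012 + 24 days = March 13, 2012.
March 13, 2012 + 24 days = April 6, 2012.
April 6, 2012 + 24 days = April 30, 2012.
April 30, 2012 + 24 days = May 24, 2012.
May 24, 2012 + 24 days = June 17, 2012.
June 17, 2012 + 24 days = July 11, 2012.
July 11, 2012 + 24 days = August 4, 2012.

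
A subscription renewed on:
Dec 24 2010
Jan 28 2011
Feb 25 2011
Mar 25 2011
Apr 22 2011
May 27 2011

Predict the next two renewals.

All dates are Fridays, 35, 28, 28, 28, 35 days apart.
Specifically, the 4th Friday of each month.
June 2011 — 4th Friday is Jun 24 2011.
July 2011 — 4th Friday is Jul 22 2011.

Jun 24 2011, Jul 22 2011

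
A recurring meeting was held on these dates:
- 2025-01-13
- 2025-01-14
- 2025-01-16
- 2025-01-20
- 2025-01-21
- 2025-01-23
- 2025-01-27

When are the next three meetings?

Gaps: 1, 2, 4, 1, 2, 4 days — not constant, but cyclic with period 3.
The events fall on every Monday, Tuesday and Thursday.
Next Tuesday: 2025-01-28.
The following Thursday is 2025-01-30.
Next Monday: 2025-02-03.

2025-01-28, 2025-01-30, 2025-02-03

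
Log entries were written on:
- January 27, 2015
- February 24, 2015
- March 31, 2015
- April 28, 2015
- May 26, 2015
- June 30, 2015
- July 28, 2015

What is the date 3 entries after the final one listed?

October 27, 2015

These are Tuesdays with 28, 35, 28, 28, 35, 28-day gaps.
Each is the final Tuesday of its month — March 31, 2015 is past the 28th, so '4th Tuesday' doesn't fit.
August 2015 ends with Tuesday August 25, 2015.
September 2015 ends with Tuesday September 29, 2015.
October 2015 ends with Tuesday October 27, 2015.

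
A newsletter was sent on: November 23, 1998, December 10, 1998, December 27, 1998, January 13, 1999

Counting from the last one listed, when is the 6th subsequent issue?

Every event comes 17 days after the last (17, 17, 17).
January 13, 1999 + 17 days = January 30, 1999.
January 30, 1999 + 17 days = February 16, 1999.
February 16, 1999 + 17 days = March 5, 1999.
March 5, 1999 + 17 days = March 22, 1999.
March 22, 1999 + 17 days = April 8, 1999.
April 8, 1999 + 17 days = April 25, 1999.

April 25, 1999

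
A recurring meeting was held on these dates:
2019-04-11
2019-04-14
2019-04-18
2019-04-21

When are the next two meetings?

2019-04-25, 2019-04-28

The gap pattern 3, 4, 3 repeats every 2 events.
These are the Thursdays and Sundays of each week.
The following Thursday is 2019-04-25.
The following Sunday is 2019-04-28.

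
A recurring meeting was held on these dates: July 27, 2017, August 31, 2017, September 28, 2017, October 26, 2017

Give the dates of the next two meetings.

November 30, 2017; December 28, 2017

Every date is a Thursday; gaps 35, 28, 28 days.
Each is the last Thursday of its month (at least one falls on the 29th or later, ruling out '4th Thursday').
Last Thursday of November 2017: November 30, 2017.
December 2017 ends with Thursday December 28, 2017.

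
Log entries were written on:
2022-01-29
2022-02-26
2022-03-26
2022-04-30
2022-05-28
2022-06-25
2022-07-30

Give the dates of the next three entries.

2022-08-27, 2022-09-24, 2022-10-29

Every date is a Saturday; gaps 28, 28, 35, 28, 28, 35 days.
Each is the last Saturday of its month (at least one falls on the 29th or later, ruling out '4th Saturday').
Last Saturday of August 2022: 2022-08-27.
Last Saturday of September 2022: 2022-09-24.
October 2022 ends with Saturday 2022-10-29.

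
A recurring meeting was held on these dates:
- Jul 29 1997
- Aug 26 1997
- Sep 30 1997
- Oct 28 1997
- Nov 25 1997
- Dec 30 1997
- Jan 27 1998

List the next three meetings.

Every date is a Tuesday; gaps 28, 35, 28, 28, 35, 28 days.
Each is the last Tuesday of its month (at least one falls on the 29th or later, ruling out '4th Tuesday').
February 1998 ends with Tuesday Feb 24 1998.
March 1998 ends with Tuesday Mar 31 1998.
Last Tuesday of April 1998: Apr 28 1998.

Feb 24 1998, Mar 31 1998, Apr 28 1998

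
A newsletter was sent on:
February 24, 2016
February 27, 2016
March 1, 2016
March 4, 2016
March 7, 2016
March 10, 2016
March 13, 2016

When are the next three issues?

March 16, 2016; March 19, 2016; March 22, 2016

Every event comes 3 days after the last (3, 3, 3, 3, 3, 3).
March 13, 2016 + 3 days = March 16, 2016.
March 16, 2016 + 3 days = March 19, 2016.
March 19, 2016 + 3 days = March 22, 2016.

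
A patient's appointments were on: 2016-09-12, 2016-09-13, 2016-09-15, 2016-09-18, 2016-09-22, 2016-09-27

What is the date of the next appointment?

Gaps: 1, 2, 3, 4, 5 days — each gap is 1 larger than the previous one.
Next gap: 6 days. 2016-09-27 + 6 days = 2016-10-03.

2016-10-03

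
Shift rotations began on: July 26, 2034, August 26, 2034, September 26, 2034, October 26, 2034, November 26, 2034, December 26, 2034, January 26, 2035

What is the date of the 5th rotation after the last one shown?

The day-of-month is always 26 (31, 31, 30, 31, 30, 31 days between events).
So this recurs on the 26th of each month.
February 2035: February 26, 2035.
March 2035: March 26, 2035.
April 2035: April 26, 2035.
May 2035: May 26, 2035.
Next: June 2035 → June 26, 2035.

June 26, 2035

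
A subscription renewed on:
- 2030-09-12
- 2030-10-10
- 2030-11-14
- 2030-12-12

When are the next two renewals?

All dates are Thursdays, 28, 35, 28 days apart.
Specifically, the 2nd Thursday of each month.
2nd Thursday of January 2031: 2031-01-09.
February 2031 — 2nd Thursday is 2031-02-13.

2031-01-09, 2031-02-13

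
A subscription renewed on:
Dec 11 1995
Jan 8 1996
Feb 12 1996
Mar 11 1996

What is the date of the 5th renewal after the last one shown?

Gaps: 28, 35, 28 days — a mix of 28 and 35. Every date is a Monday.
Each is the 2nd Monday of its month.
April 1996 — 2nd Monday is Apr 8 1996.
2nd Monday of May 1996: May 13 1996.
2nd Monday of June 1996: Jun 10 1996.
2nd Monday of July 1996: Jul 8 1996.
2nd Monday of August 1996: Aug 12 1996.

Aug 12 1996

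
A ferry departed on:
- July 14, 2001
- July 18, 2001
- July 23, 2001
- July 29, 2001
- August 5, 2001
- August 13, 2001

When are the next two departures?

August 22, 2001; September 1, 2001

Gaps: 4, 5, 6, 7, 8 days — each gap is 1 larger than the previous one.
Next gap: 9 days. August 13, 2001 + 9 days = August 22, 2001.
Next gap: 10 days. August 22, 2001 + 10 days = September 1, 2001.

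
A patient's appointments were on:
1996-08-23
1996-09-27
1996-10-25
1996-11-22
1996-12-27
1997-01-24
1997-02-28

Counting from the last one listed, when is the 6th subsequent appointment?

1997-08-22

These are Fridays at 28- or 35-day spacing (35, 28, 28, 35, 28, 35).
The pattern: 4th Friday of the month.
March 1997 — 4th Friday is 1997-03-28.
4th Friday of April 1997: 1997-04-25.
4th Friday of May 1997: 1997-05-23.
June 1997 — 4th Friday is 1997-06-27.
4th Friday of July 1997: 1997-07-25.
4th Friday of August 1997: 1997-08-22.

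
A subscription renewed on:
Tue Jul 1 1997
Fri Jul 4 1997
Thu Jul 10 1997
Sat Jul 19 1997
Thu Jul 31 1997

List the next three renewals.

The spacing grows by 3 each time: 3, 6, 9, 12 days.
Next gap: 15 days. Thu Jul 31 1997 + 15 days = Fri Aug 15 1997.
Next gap: 18 days. Fri Aug 15 1997 + 18 days = Tue Sep 2 1997.
Next gap: 21 days. Tue Sep 2 1997 + 21 days = Tue Sep 23 1997.

Fri Aug 15 1997, Tue Sep 2 1997, Tue Sep 23 1997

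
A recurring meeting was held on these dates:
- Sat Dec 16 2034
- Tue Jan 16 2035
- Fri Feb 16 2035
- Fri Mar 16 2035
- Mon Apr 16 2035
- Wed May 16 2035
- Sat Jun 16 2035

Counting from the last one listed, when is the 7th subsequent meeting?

Wed Jan 16 2036

Gaps: 31, 31, 28, 31, 30, 31 days — not constant. Every event is on the 16th of the month.
Pattern: the 16th of each month.
July 2035: Mon Jul 16 2035.
August 2035: Thu Aug 16 2035.
September 2035: Sun Sep 16 2035.
Next: October 2035 → Tue Oct 16 2035.
November 2035: Fri Nov 16 2035.
December 2035: Sun Dec 16 2035.
January 2036: Wed Jan 16 2036.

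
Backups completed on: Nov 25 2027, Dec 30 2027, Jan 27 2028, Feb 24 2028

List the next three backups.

Every date is a Thursday; gaps 35, 28, 28 days.
Each is the last Thursday of its month (at least one falls on the 29th or later, ruling out '4th Thursday').
Last Thursday of March 2028: Mar 30 2028.
Last Thursday of April 2028: Apr 27 2028.
May 2028 ends with Thursday May 25 2028.

Mar 30 2028, Apr 27 2028, May 25 2028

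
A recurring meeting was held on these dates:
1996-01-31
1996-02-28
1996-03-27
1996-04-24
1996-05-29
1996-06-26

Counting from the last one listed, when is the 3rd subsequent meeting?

All Wednesdays; the gaps (28, 28, 28, 35, 28) vary with month length.
This is the last Wednesday of each month.
July 1996 ends with Wednesday 1996-07-31.
Last Wednesday of August 1996: 1996-08-28.
Last Wednesday of September 1996: 1996-09-25.

1996-09-25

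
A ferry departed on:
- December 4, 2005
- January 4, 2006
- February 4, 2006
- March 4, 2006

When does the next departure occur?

April 4, 2006

The day-of-month is always 4 (31, 31, 28 days between events).
So this recurs on the 4th of each month.
April 2006: April 4, 2006.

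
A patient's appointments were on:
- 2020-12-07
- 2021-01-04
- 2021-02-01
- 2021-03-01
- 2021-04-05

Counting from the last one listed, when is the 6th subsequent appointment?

These are Mondays at 28- or 35-day spacing (28, 28, 28, 35).
The pattern: 1st Monday of the month.
1st Monday of May 2021: 2021-05-03.
1st Monday of June 2021: 2021-06-07.
1st Monday of July 2021: 2021-07-05.
August 2021 — 1st Monday is 2021-08-02.
September 2021 — 1st Monday is 2021-09-06.
1st Monday of October 2021: 2021-10-04.

2021-10-04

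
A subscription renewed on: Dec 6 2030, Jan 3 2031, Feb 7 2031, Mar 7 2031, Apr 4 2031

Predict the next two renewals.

All dates are Fridays, 28, 35, 28, 28 days apart.
Specifically, the 1st Friday of each month.
May 2031 — 1st Friday is May 2 2031.
1st Friday of June 2031: Jun 6 2031.

May 2 2031, Jun 6 2031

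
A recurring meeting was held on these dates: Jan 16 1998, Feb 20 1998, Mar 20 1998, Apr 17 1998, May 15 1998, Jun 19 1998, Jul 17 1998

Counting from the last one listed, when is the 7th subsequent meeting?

Feb 19 1999

These are Fridays at 28- or 35-day spacing (35, 28, 28, 28, 35, 28).
The pattern: 3rd Friday of the month.
3rd Friday of August 1998: Aug 21 1998.
3rd Friday of September 1998: Sep 18 1998.
3rd Friday of October 1998: Oct 16 1998.
3rd Friday of November 1998: Nov 20 1998.
3rd Friday of December 1998: Dec 18 1998.
3rd Friday of January 1999: Jan 15 1999.
February 1999 — 3rd Friday is Feb 19 1999.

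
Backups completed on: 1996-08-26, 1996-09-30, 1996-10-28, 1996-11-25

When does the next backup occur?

1996-12-30

All Mondays; the gaps (35, 28, 28) vary with month length.
This is the last Monday of each month.
Last Monday of December 1996: 1996-12-30.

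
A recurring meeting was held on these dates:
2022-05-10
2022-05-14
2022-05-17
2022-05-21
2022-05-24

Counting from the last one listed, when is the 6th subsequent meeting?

2022-06-14

Gaps: 4, 3, 4, 3 days — not constant, but cyclic with period 2.
The events fall on every Tuesday and Saturday.
Next Saturday: 2022-05-28.
Next Tuesday: 2022-05-31.
Next Saturday: 2022-06-04.
Next Tuesday: 2022-06-07.
The following Saturday is 2022-06-11.
The following Tuesday is 2022-06-14.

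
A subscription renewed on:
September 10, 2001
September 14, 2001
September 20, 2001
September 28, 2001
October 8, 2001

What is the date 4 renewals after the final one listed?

December 7, 2001

The spacing grows by 2 each time: 4, 6, 8, 10 days.
Next gap: 12 days. October 8, 2001 + 12 days = October 20, 2001.
Next gap: 14 days. October 20, 2001 + 14 days = November 3, 2001.
Next gap: 16 days. November 3, 2001 + 16 days = November 19, 2001.
Next gap: 18 days. November 19, 2001 + 18 days = December 7, 2001.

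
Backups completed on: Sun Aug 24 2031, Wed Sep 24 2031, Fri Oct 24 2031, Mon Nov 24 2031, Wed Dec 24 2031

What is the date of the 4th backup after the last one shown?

Each date is the 24th; the gaps (31, 30, 31, 30) track the month lengths.
The rule is the 24th of each month.
Next: January 2032 → Sat Jan 24 2032.
Next: February 2032 → Tue Feb 24 2032.
March 2032: Wed Mar 24 2032.
April 2032: Sat Apr 24 2032.

Sat Apr 24 2032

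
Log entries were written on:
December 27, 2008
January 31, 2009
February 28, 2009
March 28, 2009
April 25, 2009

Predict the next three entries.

May 30, 2009; June 27, 2009; July 25, 2009

These are Saturdays with 35, 28, 28, 28-day gaps.
Each is the final Saturday of its month — January 31, 2009 is past the 28th, so '4th Saturday' doesn't fit.
May 2009 ends with Saturday May 30, 2009.
June 2009 ends with Saturday June 27, 2009.
Last Saturday of July 2009: July 25, 2009.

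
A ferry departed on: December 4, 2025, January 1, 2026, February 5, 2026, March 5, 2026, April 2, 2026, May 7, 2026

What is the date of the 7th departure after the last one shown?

These are Thursdays at 28- or 35-day spacing (28, 35, 28, 28, 35).
The pattern: 1st Thursday of the month.
June 2026 — 1st Thursday is June 4, 2026.
1st Thursday of July 2026: July 2, 2026.
1st Thursday of August 2026: August 6, 2026.
1st Thursday of September 2026: September 3, 2026.
October 2026 — 1st Thursday is October 1, 2026.
1st Thursday of November 2026: November 5, 2026.
1st Thursday of December 2026: December 3, 2026.

December 3, 2026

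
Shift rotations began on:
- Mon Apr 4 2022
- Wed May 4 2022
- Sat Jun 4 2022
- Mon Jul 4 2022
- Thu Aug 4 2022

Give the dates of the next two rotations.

The day-of-month is always 4 (30, 31, 30, 31 days between events).
So this recurs on the 4th of each month.
September 2022: Sun Sep 4 2022.
October 2022: Tue Oct 4 2022.

Sun Sep 4 2022, Tue Oct 4 2022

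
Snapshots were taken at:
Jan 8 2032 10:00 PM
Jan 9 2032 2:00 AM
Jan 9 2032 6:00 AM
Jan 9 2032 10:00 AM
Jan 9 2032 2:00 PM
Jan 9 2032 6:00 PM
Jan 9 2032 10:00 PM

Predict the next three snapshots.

Jan 10 2032 2:00 AM, Jan 10 2032 6:00 AM, Jan 10 2032 10:00 AM

Spacing: 4, 4, 4, 4, 4, 4 h — constant 4 h.
Jan 9 2032 10:00 PM + 4 h = Jan 10 2032 2:00 AM.
Jan 10 2032 2:00 AM + 4 h = Jan 10 2032 6:00 AM.
Jan 10 2032 6:00 AM + 4 h = Jan 10 2032 10:00 AM.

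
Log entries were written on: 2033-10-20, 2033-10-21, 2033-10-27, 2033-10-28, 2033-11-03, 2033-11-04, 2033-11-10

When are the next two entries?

The gap pattern 1, 6, 1, 6, 1, 6 repeats every 2 events.
These are the Thursdays and Fridays of each week.
Next Friday: 2033-11-11.
The following Thursday is 2033-11-17.

2033-11-11, 2033-11-17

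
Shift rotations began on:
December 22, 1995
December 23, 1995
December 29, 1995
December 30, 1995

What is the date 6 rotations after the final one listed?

January 20, 1996

Gaps: 1, 6, 1 days — not constant, but cyclic with period 2.
The events fall on every Friday and Saturday.
Next Friday: January 5, 1996.
Next Saturday: January 6, 1996.
The following Friday is January 12, 1996.
The following Saturday is January 13, 1996.
Next Friday: January 19, 1996.
The following Saturday is January 20, 1996.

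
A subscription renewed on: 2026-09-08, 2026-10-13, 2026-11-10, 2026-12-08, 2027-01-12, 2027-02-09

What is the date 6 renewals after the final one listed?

Gaps: 35, 28, 28, 35, 28 days — a mix of 28 and 35. Every date is a Tuesday.
Each is the 2nd Tuesday of its month.
2nd Tuesday of March 2027: 2027-03-09.
April 2027 — 2nd Tuesday is 2027-04-13.
May 2027 — 2nd Tuesday is 2027-05-11.
2nd Tuesday of June 2027: 2027-06-08.
2nd Tuesday of July 2027: 2027-07-13.
2nd Tuesday of August 2027: 2027-08-10.

2027-08-10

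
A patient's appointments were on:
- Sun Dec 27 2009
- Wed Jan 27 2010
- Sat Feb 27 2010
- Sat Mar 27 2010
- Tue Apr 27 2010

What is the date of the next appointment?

The day-of-month is always 27 (31, 31, 28, 31 days between events).
So this recurs on the 27th of each month.
May 2010: Thu May 27 2010.

Thu May 27 2010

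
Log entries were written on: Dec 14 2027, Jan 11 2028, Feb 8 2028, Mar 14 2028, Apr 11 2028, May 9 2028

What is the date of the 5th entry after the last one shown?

Oct 10 2028

These are Tuesdays at 28- or 35-day spacing (28, 28, 35, 28, 28).
The pattern: 2nd Tuesday of the month.
2nd Tuesday of June 2028: Jun 13 2028.
July 2028 — 2nd Tuesday is Jul 11 2028.
August 2028 — 2nd Tuesday is Aug 8 2028.
2nd Tuesday of September 2028: Sep 12 2028.
2nd Tuesday of October 2028: Oct 10 2028.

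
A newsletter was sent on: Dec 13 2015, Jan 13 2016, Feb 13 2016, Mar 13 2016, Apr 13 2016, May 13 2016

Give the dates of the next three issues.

Each date is the 13th; the gaps (31, 31, 29, 31, 30) track the month lengths.
The rule is the 13th of each month.
June 2016: Jun 13 2016.
July 2016: Jul 13 2016.
Next: August 2016 → Aug 13 2016.

Jun 13 2016, Jul 13 2016, Aug 13 2016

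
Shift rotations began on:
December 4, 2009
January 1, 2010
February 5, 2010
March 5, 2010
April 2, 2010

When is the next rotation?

May 7, 2010

Gaps: 28, 35, 28, 28 days — a mix of 28 and 35. Every date is a Friday.
Each is the 1st Friday of its month.
May 2010 — 1st Friday is May 7, 2010.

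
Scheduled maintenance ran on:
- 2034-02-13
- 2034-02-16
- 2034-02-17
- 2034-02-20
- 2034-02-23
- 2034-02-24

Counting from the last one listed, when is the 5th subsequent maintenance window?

2034-03-09

Gaps: 3, 1, 3, 3, 1 days — not constant, but cyclic with period 3.
The events fall on every Monday, Thursday and Friday.
Next Monday: 2034-02-27.
Next Thursday: 2034-03-02.
Next Friday: 2034-03-03.
The following Monday is 2034-03-06.
Next Thursday: 2034-03-09.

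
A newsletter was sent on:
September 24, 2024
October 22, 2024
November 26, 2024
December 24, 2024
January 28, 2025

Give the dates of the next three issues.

February 25, 2025; March 25, 2025; April 22, 2025

All dates are Tuesdays, 28, 35, 28, 35 days apart.
Specifically, the 4th Tuesday of each month.
February 2025 — 4th Tuesday is February 25, 2025.
4th Tuesday of March 2025: March 25, 2025.
4th Tuesday of April 2025: April 22, 2025.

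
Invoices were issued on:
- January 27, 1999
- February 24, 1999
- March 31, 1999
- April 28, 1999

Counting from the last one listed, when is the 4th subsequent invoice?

All Wednesdays; the gaps (28, 35, 28) vary with month length.
This is the last Wednesday of each month.
May 1999 ends with Wednesday May 26, 1999.
Last Wednesday of June 1999: June 30, 1999.
July 1999 ends with Wednesday July 28, 1999.
Last Wednesday of August 1999: August 25, 1999.

August 25, 1999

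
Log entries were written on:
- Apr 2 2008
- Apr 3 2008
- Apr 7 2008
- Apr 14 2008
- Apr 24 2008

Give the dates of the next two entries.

Gaps: 1, 4, 7, 10 days — each gap is 3 larger than the previous one.
Next gap: 13 days. Apr 24 2008 + 13 days = May 7 2008.
Next gap: 16 days. May 7 2008 + 16 days = May 23 2008.

May 7 2008, May 23 2008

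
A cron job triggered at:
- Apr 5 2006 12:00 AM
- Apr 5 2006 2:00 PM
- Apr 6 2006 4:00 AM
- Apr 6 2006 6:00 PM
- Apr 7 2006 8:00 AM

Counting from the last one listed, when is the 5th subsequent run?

Spacing: 14, 14, 14, 14 h — constant 14 h.
Apr 7 2006 8:00 AM + 14 h = Apr 7 2006 10:00 PM.
Apr 7 2006 10:00 PM + 14 h = Apr 8 2006 12:00 PM.
Apr 8 2006 12:00 PM + 14 h = Apr 9 2006 2:00 AM.
Apr 9 2006 2:00 AM + 14 h = Apr 9 2006 4:00 PM.
Apr 9 2006 4:00 PM + 14 h = Apr 10 2006 6:00 AM.

Apr 10 2006 6:00 AM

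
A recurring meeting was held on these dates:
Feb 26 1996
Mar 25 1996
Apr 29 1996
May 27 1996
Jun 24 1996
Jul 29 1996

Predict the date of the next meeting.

Aug 26 1996

Every date is a Monday; gaps 28, 35, 28, 28, 35 days.
Each is the last Monday of its month (at least one falls on the 29th or later, ruling out '4th Monday').
August 1996 ends with Monday Aug 26 1996.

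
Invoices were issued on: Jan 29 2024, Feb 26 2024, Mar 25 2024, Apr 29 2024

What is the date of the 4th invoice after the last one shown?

These are Mondays with 28, 28, 35-day gaps.
Each is the final Monday of its month — Jan 29 2024 is past the 28th, so '4th Monday' doesn't fit.
May 2024 ends with Monday May 27 2024.
June 2024 ends with Monday Jun 24 2024.
Last Monday of July 2024: Jul 29 2024.
August 2024 ends with Monday Aug 26 2024.

Aug 26 2024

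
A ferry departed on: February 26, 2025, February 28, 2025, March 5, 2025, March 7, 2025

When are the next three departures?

March 12, 2025; March 14, 2025; March 19, 2025

Gaps: 2, 5, 2 days — not constant, but cyclic with period 2.
The events fall on every Wednesday and Friday.
The following Wednesday is March 12, 2025.
The following Friday is March 14, 2025.
Next Wednesday: March 19, 2025.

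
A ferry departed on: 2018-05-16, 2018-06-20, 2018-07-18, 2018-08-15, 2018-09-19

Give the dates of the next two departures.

2018-10-17, 2018-11-21

Gaps: 35, 28, 28, 35 days — a mix of 28 and 35. Every date is a Wednesday.
Each is the 3rd Wednesday of its month.
October 2018 — 3rd Wednesday is 2018-10-17.
3rd Wednesday of November 2018: 2018-11-21.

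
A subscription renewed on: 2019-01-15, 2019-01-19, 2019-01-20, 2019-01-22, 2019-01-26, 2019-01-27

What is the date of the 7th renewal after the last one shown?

Gaps: 4, 1, 2, 4, 1 days — not constant, but cyclic with period 3.
The events fall on every Tuesday, Saturday and Sunday.
The following Tuesday is 2019-01-29.
Next Saturday: 2019-02-02.
Next Sunday: 2019-02-03.
Next Tuesday: 2019-02-05.
Next Saturday: 2019-02-09.
Next Sunday: 2019-02-10.
Next Tuesday: 2019-02-12.

2019-02-12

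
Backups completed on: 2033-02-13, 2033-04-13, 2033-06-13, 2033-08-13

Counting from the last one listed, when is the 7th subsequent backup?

Gaps: 59, 61, 61 days — not constant. Every event is on the 13th of the month.
Pattern: the 13th of every 2 months.
October 2033: 2033-10-13.
December 2033: 2033-12-13.
February 2034: 2034-02-13.
Next: April 2034 → 2034-04-13.
June 2034: 2034-06-13.
Next: August 2034 → 2034-08-13.
October 2034: 2034-10-13.

2034-10-13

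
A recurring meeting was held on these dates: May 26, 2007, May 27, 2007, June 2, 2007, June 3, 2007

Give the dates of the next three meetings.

Every event lands on a Saturday or Sunday (gaps cycle 1, 6, 1).
So the schedule is: every Saturday and Sunday.
Next Saturday: June 9, 2007.
Next Sunday: June 10, 2007.
The following Saturday is June 16, 2007.

June 9, 2007; June 10, 2007; June 16, 2007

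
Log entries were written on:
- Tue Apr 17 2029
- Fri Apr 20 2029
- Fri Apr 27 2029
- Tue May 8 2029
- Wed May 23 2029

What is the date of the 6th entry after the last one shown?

Tue Nov 13 2029

Gaps: 3, 7, 11, 15 days — each gap is 4 larger than the previous one.
Next gap: 19 days. Wed May 23 2029 + 19 days = Mon Jun 11 2029.
Next gap: 23 days. Mon Jun 11 2029 + 23 days = Wed Jul 4 2029.
Next gap: 27 days. Wed Jul 4 2029 + 27 days = Tue Jul 31 2029.
Next gap: 31 days. Tue Jul 31 2029 + 31 days = Fri Aug 31 2029.
Next gap: 35 days. Fri Aug 31 2029 + 35 days = Fri Oct 5 2029.
Next gap: 39 days. Fri Oct 5 2029 + 39 days = Tue Nov 13 2029.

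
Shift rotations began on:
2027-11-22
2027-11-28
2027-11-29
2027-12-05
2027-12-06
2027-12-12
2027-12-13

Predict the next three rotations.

Gaps: 6, 1, 6, 1, 6, 1 days — not constant, but cyclic with period 2.
The events fall on every Monday and Sunday.
Next Sunday: 2027-12-19.
The following Monday is 2027-12-20.
The following Sunday is 2027-12-26.

2027-12-19, 2027-12-20, 2027-12-26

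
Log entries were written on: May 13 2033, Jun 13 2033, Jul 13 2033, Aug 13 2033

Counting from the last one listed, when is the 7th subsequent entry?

The day-of-month is always 13 (31, 30, 31 days between events).
So this recurs on the 13th of each month.
Next: September 2033 → Sep 13 2033.
Next: October 2033 → Oct 13 2033.
November 2033: Nov 13 2033.
December 2033: Dec 13 2033.
Next: January 2034 → Jan 13 2034.
Next: February 2034 → Feb 13 2034.
Next: March 2034 → Mar 13 2034.

Mar 13 2034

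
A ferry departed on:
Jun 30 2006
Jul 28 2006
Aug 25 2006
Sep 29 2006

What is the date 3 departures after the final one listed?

Dec 29 2006

All Fridays; the gaps (28, 28, 35) vary with month length.
This is the last Friday of each month.
Last Friday of October 2006: Oct 27 2006.
November 2006 ends with Friday Nov 24 2006.
December 2006 ends with Friday Dec 29 2006.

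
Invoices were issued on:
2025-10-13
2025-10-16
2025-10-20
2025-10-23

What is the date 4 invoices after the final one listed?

Every event lands on a Monday or Thursday (gaps cycle 3, 4, 3).
So the schedule is: every Monday and Thursday.
The following Monday is 2025-10-27.
The following Thursday is 2025-10-30.
Next Monday: 2025-11-03.
Next Thursday: 2025-11-06.

2025-11-06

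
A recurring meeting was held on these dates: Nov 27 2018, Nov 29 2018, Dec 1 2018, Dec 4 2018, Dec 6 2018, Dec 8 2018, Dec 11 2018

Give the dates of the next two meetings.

Dec 13 2018, Dec 15 2018

The gap pattern 2, 2, 3, 2, 2, 3 repeats every 3 events.
These are the Tuesdays, Thursdays and Saturdays of each week.
The following Thursday is Dec 13 2018.
Next Saturday: Dec 15 2018.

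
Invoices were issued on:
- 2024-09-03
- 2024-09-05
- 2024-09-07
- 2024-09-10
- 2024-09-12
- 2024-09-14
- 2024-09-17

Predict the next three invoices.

Gaps: 2, 2, 3, 2, 2, 3 days — not constant, but cyclic with period 3.
The events fall on every Tuesday, Thursday and Saturday.
The following Thursday is 2024-09-19.
The following Saturday is 2024-09-21.
The following Tuesday is 2024-09-24.

2024-09-19, 2024-09-21, 2024-09-24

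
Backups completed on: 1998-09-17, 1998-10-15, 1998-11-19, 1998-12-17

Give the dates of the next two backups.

Gaps: 28, 35, 28 days — a mix of 28 and 35. Every date is a Thursday.
Each is the 3rd Thursday of its month.
3rd Thursday of January 1999: 1999-01-21.
February 1999 — 3rd Thursday is 1999-02-18.

1999-01-21, 1999-02-18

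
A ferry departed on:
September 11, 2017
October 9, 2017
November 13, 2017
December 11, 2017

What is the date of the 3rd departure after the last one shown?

These are Mondays at 28- or 35-day spacing (28, 35, 28).
The pattern: 2nd Monday of the month.
2nd Monday of January 2018: January 8, 2018.
February 2018 — 2nd Monday is February 12, 2018.
2nd Monday of March 2018: March 12, 2018.

March 12, 2018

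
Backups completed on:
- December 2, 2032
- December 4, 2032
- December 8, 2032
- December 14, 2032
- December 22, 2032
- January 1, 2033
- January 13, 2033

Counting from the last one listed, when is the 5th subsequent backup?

The spacing grows by 2 each time: 2, 4, 6, 8, 10, 12 days.
Next gap: 14 days. January 13, 2033 + 14 days = January 27, 2033.
Next gap: 16 days. January 27, 2033 + 16 days = February 12, 2033.
Next gap: 18 days. February 12, 2033 + 18 days = March 2, 2033.
Next gap: 20 days. March 2, 2033 + 20 days = March 22, 2033.
Next gap: 22 days. March 22, 2033 + 22 days = April 13, 2033.

April 13, 2033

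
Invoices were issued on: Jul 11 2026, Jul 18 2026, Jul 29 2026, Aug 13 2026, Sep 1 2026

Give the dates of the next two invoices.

Sep 24 2026, Oct 21 2026

The spacing grows by 4 each time: 7, 11, 15, 19 days.
Next gap: 23 days. Sep 1 2026 + 23 days = Sep 24 2026.
Next gap: 27 days. Sep 24 2026 + 27 days = Oct 21 2026.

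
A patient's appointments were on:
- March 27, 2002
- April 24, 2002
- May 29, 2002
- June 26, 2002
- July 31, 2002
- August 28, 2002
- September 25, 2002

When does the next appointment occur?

October 30, 2002

All Wednesdays; the gaps (28, 35, 28, 35, 28, 28) vary with month length.
This is the last Wednesday of each month.
Last Wednesday of October 2002: October 30, 2002.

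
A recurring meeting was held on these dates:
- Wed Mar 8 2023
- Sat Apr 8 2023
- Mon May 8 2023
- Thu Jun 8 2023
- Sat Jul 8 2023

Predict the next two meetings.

Each date is the 8th; the gaps (31, 30, 31, 30) track the month lengths.
The rule is the 8th of each month.
Next: August 2023 → Tue Aug 8 2023.
September 2023: Fri Sep 8 2023.

Tue Aug 8 2023, Fri Sep 8 2023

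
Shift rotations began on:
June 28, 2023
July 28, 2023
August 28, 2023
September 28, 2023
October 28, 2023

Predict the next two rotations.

November 28, 2023; December 28, 2023

Each date is the 28th; the gaps (30, 31, 31, 30) track the month lengths.
The rule is the 28th of each month.
November 2023: November 28, 2023.
Next: December 2023 → December 28, 2023.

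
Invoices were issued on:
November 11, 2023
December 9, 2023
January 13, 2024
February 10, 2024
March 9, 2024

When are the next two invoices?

April 13, 2024; May 11, 2024

Gaps: 28, 35, 28, 28 days — a mix of 28 and 35. Every date is a Saturday.
Each is the 2nd Saturday of its month.
April 2024 — 2nd Saturday is April 13, 2024.
May 2024 — 2nd Saturday is May 11, 2024.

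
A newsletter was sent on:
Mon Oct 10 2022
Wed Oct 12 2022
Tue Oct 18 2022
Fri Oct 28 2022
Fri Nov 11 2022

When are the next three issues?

Gaps: 2, 6, 10, 14 days — each gap is 4 larger than the previous one.
Next gap: 18 days. Fri Nov 11 2022 + 18 days = Tue Nov 29 2022.
Next gap: 22 days. Tue Nov 29 2022 + 22 days = Wed Dec 21 2022.
Next gap: 26 days. Wed Dec 21 2022 + 26 days = Mon Jan 16 2023.

Tue Nov 29 2022, Wed Dec 21 2022, Mon Jan 16 2023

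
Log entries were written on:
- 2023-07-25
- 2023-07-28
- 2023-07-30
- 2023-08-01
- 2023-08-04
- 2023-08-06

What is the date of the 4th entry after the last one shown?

2023-08-15

Gaps: 3, 2, 2, 3, 2 days — not constant, but cyclic with period 3.
The events fall on every Tuesday, Friday and Sunday.
The following Tuesday is 2023-08-08.
The following Friday is 2023-08-11.
Next Sunday: 2023-08-13.
Next Tuesday: 2023-08-15.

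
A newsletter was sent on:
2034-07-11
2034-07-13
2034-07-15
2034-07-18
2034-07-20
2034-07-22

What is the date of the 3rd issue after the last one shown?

2034-07-29

Gaps: 2, 2, 3, 2, 2 days — not constant, but cyclic with period 3.
The events fall on every Tuesday, Thursday and Saturday.
Next Tuesday: 2034-07-25.
The following Thursday is 2034-07-27.
The following Saturday is 2034-07-29.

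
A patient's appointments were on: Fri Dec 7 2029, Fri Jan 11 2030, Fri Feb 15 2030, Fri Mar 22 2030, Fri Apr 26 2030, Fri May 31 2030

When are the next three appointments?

Gaps between consecutive events: 35, 35, 35, 35, 35 days — a constant 35-day interval.
Fri May 31 2030 + 35 days = Fri Jul 5 2030.
Fri Jul 5 2030 + 35 days = Fri Aug 9 2030.
Fri Aug 9 2030 + 35 days = Fri Sep 13 2030.

Fri Jul 5 2030, Fri Aug 9 2030, Fri Sep 13 2030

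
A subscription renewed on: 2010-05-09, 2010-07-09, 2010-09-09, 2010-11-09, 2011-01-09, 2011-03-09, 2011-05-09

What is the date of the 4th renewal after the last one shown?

2012-01-09

Each date is the 9th; the gaps (61, 62, 61, 61, 59, 61) track the month lengths.
The rule is the 9th of every 2 months.
Next: July 2011 → 2011-07-09.
September 2011: 2011-09-09.
November 2011: 2011-11-09.
Next: January 2012 → 2012-01-09.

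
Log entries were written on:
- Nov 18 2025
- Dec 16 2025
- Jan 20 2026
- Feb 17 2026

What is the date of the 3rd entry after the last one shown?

May 19 2026

These are Tuesdays at 28- or 35-day spacing (28, 35, 28).
The pattern: 3rd Tuesday of the month.
March 2026 — 3rd Tuesday is Mar 17 2026.
April 2026 — 3rd Tuesday is Apr 21 2026.
May 2026 — 3rd Tuesday is May 19 2026.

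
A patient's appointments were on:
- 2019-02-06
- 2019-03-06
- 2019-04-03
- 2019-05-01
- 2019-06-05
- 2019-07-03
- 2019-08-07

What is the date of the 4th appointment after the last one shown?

Gaps: 28, 28, 28, 35, 28, 35 days — a mix of 28 and 35. Every date is a Wednesday.
Each is the 1st Wednesday of its month.
September 2019 — 1st Wednesday is 2019-09-04.
October 2019 — 1st Wednesday is 2019-10-02.
November 2019 — 1st Wednesday is 2019-11-06.
1st Wednesday of December 2019: 2019-12-04.

2019-12-04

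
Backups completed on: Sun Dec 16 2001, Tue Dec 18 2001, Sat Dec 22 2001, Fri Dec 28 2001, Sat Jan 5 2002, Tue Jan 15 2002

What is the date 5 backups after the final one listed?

Fri Apr 5 2002

Intervals are 2, 4, 6, 8, 10 days — an arithmetic progression with common difference 2.
Next gap: 12 days. Tue Jan 15 2002 + 12 days = Sun Jan 27 2002.
Next gap: 14 days. Sun Jan 27 2002 + 14 days = Sun Feb 10 2002.
Next gap: 16 days. Sun Feb 10 2002 + 16 days = Tue Feb 26 2002.
Next gap: 18 days. Tue Feb 26 2002 + 18 days = Sat Mar 16 2002.
Next gap: 20 days. Sat Mar 16 2002 + 20 days = Fri Apr 5 2002.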